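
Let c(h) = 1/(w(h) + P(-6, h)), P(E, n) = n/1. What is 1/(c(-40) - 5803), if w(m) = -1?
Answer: -41/237924 ≈ -0.00017232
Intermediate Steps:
P(E, n) = n (P(E, n) = n*1 = n)
c(h) = 1/(-1 + h)
1/(c(-40) - 5803) = 1/(1/(-1 - 40) - 5803) = 1/(1/(-41) - 5803) = 1/(-1/41 - 5803) = 1/(-237924/41) = -41/237924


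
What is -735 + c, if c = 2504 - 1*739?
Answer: 1030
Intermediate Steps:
c = 1765 (c = 2504 - 739 = 1765)
-735 + c = -735 + 1765 = 1030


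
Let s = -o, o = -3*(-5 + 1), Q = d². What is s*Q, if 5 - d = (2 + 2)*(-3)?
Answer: -3468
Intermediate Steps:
d = 17 (d = 5 - (2 + 2)*(-3) = 5 - 4*(-3) = 5 - 1*(-12) = 5 + 12 = 17)
Q = 289 (Q = 17² = 289)
o = 12 (o = -3*(-4) = 12)
s = -12 (s = -1*12 = -12)
s*Q = -12*289 = -3468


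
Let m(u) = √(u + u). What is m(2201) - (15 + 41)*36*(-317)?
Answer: 639072 + √4402 ≈ 6.3914e+5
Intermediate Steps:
m(u) = √2*√u (m(u) = √(2*u) = √2*√u)
m(2201) - (15 + 41)*36*(-317) = √2*√2201 - (15 + 41)*36*(-317) = √4402 - 56*36*(-317) = √4402 - 2016*(-317) = √4402 - 1*(-639072) = √4402 + 639072 = 639072 + √4402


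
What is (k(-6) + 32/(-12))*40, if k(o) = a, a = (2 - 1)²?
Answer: -200/3 ≈ -66.667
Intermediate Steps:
a = 1 (a = 1² = 1)
k(o) = 1
(k(-6) + 32/(-12))*40 = (1 + 32/(-12))*40 = (1 + 32*(-1/12))*40 = (1 - 8/3)*40 = -5/3*40 = -200/3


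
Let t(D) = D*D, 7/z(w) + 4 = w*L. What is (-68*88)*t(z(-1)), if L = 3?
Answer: -5984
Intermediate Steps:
z(w) = 7/(-4 + 3*w) (z(w) = 7/(-4 + w*3) = 7/(-4 + 3*w))
t(D) = D**2
(-68*88)*t(z(-1)) = (-68*88)*(7/(-4 + 3*(-1)))**2 = -5984*49/(-4 - 3)**2 = -5984*1**2 = -5984*(-1)**2 = -5984*1 = -5984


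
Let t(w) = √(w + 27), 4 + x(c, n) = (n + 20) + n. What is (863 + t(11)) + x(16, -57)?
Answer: 765 + √38 ≈ 771.16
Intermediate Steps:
x(c, n) = 16 + 2*n (x(c, n) = -4 + ((n + 20) + n) = -4 + ((20 + n) + n) = -4 + (20 + 2*n) = 16 + 2*n)
t(w) = √(27 + w)
(863 + t(11)) + x(16, -57) = (863 + √(27 + 11)) + (16 + 2*(-57)) = (863 + √38) + (16 - 114) = (863 + √38) - 98 = 765 + √38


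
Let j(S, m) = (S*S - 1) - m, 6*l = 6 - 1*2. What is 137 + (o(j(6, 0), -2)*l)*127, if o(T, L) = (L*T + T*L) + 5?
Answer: -11293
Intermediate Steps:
l = 2/3 (l = (6 - 1*2)/6 = (6 - 2)/6 = (1/6)*4 = 2/3 ≈ 0.66667)
j(S, m) = -1 + S**2 - m (j(S, m) = (S**2 - 1) - m = (-1 + S**2) - m = -1 + S**2 - m)
o(T, L) = 5 + 2*L*T (o(T, L) = (L*T + L*T) + 5 = 2*L*T + 5 = 5 + 2*L*T)
137 + (o(j(6, 0), -2)*l)*127 = 137 + ((5 + 2*(-2)*(-1 + 6**2 - 1*0))*(2/3))*127 = 137 + ((5 + 2*(-2)*(-1 + 36 + 0))*(2/3))*127 = 137 + ((5 + 2*(-2)*35)*(2/3))*127 = 137 + ((5 - 140)*(2/3))*127 = 137 - 135*2/3*127 = 137 - 90*127 = 137 - 11430 = -11293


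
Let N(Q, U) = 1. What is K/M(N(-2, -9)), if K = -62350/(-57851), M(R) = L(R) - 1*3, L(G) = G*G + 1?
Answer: -62350/57851 ≈ -1.0778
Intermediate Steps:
L(G) = 1 + G² (L(G) = G² + 1 = 1 + G²)
M(R) = -2 + R² (M(R) = (1 + R²) - 1*3 = (1 + R²) - 3 = -2 + R²)
K = 62350/57851 (K = -62350*(-1/57851) = 62350/57851 ≈ 1.0778)
K/M(N(-2, -9)) = 62350/(57851*(-2 + 1²)) = 62350/(57851*(-2 + 1)) = (62350/57851)/(-1) = (62350/57851)*(-1) = -62350/57851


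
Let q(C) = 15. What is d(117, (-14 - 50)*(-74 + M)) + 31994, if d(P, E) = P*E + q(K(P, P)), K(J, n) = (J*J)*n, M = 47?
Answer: 234185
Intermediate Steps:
K(J, n) = n*J**2 (K(J, n) = J**2*n = n*J**2)
d(P, E) = 15 + E*P (d(P, E) = P*E + 15 = E*P + 15 = 15 + E*P)
d(117, (-14 - 50)*(-74 + M)) + 31994 = (15 + ((-14 - 50)*(-74 + 47))*117) + 31994 = (15 - 64*(-27)*117) + 31994 = (15 + 1728*117) + 31994 = (15 + 202176) + 31994 = 202191 + 31994 = 234185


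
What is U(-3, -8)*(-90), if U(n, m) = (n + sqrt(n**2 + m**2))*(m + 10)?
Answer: 540 - 180*sqrt(73) ≈ -997.92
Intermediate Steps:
U(n, m) = (10 + m)*(n + sqrt(m**2 + n**2)) (U(n, m) = (n + sqrt(m**2 + n**2))*(10 + m) = (10 + m)*(n + sqrt(m**2 + n**2)))
U(-3, -8)*(-90) = (10*(-3) + 10*sqrt((-8)**2 + (-3)**2) - 8*(-3) - 8*sqrt((-8)**2 + (-3)**2))*(-90) = (-30 + 10*sqrt(64 + 9) + 24 - 8*sqrt(64 + 9))*(-90) = (-30 + 10*sqrt(73) + 24 - 8*sqrt(73))*(-90) = (-6 + 2*sqrt(73))*(-90) = 540 - 180*sqrt(73)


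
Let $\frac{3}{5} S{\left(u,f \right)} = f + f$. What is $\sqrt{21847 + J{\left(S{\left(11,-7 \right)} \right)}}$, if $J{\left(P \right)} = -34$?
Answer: $\sqrt{21813} \approx 147.69$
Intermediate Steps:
$S{\left(u,f \right)} = \frac{10 f}{3}$ ($S{\left(u,f \right)} = \frac{5 \left(f + f\right)}{3} = \frac{5 \cdot 2 f}{3} = \frac{10 f}{3}$)
$\sqrt{21847 + J{\left(S{\left(11,-7 \right)} \right)}} = \sqrt{21847 - 34} = \sqrt{21813}$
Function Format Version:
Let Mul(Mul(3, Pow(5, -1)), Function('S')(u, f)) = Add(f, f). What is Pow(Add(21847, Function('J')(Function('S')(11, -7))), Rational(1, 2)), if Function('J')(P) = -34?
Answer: Pow(21813, Rational(1, 2)) ≈ 147.69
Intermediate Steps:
Function('S')(u, f) = Mul(Rational(10, 3), f) (Function('S')(u, f) = Mul(Rational(5, 3), Add(f, f)) = Mul(Rational(5, 3), Mul(2, f)) = Mul(Rational(10, 3), f))
Pow(Add(21847, Function('J')(Function('S')(11, -7))), Rational(1, 2)) = Pow(Add(21847, -34), Rational(1, 2)) = Pow(21813, Rational(1, 2))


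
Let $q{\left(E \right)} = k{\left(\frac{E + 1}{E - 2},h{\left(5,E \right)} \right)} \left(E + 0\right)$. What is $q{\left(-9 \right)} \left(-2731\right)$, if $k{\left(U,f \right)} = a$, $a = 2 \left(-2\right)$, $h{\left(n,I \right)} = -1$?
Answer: $-98316$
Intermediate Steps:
$a = -4$
$k{\left(U,f \right)} = -4$
$q{\left(E \right)} = - 4 E$ ($q{\left(E \right)} = - 4 \left(E + 0\right) = - 4 E$)
$q{\left(-9 \right)} \left(-2731\right) = \left(-4\right) \left(-9\right) \left(-2731\right) = 36 \left(-2731\right) = -98316$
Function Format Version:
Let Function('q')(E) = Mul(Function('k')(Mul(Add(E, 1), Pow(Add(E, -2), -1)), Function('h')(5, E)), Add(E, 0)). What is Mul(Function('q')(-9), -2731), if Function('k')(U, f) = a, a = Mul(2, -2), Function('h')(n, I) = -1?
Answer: -98316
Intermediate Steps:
a = -4
Function('k')(U, f) = -4
Function('q')(E) = Mul(-4, E) (Function('q')(E) = Mul(-4, Add(E, 0)) = Mul(-4, E))
Mul(Function('q')(-9), -2731) = Mul(Mul(-4, -9), -2731) = Mul(36, -2731) = -98316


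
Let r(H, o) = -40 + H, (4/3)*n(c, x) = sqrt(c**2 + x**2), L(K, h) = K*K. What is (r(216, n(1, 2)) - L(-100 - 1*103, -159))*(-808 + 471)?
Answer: 13828121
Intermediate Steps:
L(K, h) = K**2
n(c, x) = 3*sqrt(c**2 + x**2)/4
(r(216, n(1, 2)) - L(-100 - 1*103, -159))*(-808 + 471) = ((-40 + 216) - (-100 - 1*103)**2)*(-808 + 471) = (176 - (-100 - 103)**2)*(-337) = (176 - 1*(-203)**2)*(-337) = (176 - 1*41209)*(-337) = (176 - 41209)*(-337) = -41033*(-337) = 13828121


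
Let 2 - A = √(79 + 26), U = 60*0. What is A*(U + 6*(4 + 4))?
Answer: 96 - 48*√105 ≈ -395.85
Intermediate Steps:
U = 0
A = 2 - √105 (A = 2 - √(79 + 26) = 2 - √105 ≈ -8.2469)
A*(U + 6*(4 + 4)) = (2 - √105)*(0 + 6*(4 + 4)) = (2 - √105)*(0 + 6*8) = (2 - √105)*(0 + 48) = (2 - √105)*48 = 96 - 48*√105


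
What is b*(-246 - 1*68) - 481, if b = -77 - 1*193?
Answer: 84299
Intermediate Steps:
b = -270 (b = -77 - 193 = -270)
b*(-246 - 1*68) - 481 = -270*(-246 - 1*68) - 481 = -270*(-246 - 68) - 481 = -270*(-314) - 481 = 84780 - 481 = 84299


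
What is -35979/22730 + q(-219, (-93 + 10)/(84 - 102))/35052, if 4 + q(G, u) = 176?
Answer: -314306587/199182990 ≈ -1.5780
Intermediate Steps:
q(G, u) = 172 (q(G, u) = -4 + 176 = 172)
-35979/22730 + q(-219, (-93 + 10)/(84 - 102))/35052 = -35979/22730 + 172/35052 = -35979*1/22730 + 172*(1/35052) = -35979/22730 + 43/8763 = -314306587/199182990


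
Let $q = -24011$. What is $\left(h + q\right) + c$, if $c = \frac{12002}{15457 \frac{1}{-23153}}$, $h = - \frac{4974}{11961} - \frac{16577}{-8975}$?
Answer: $- \frac{1786408763403964}{42546373425} \approx -41987.0$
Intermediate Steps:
$h = \frac{51211949}{35783325}$ ($h = \left(-4974\right) \frac{1}{11961} - - \frac{16577}{8975} = - \frac{1658}{3987} + \frac{16577}{8975} = \frac{51211949}{35783325} \approx 1.4312$)
$c = - \frac{21375562}{1189}$ ($c = \frac{12002}{15457 \left(- \frac{1}{23153}\right)} = \frac{12002}{- \frac{1189}{1781}} = 12002 \left(- \frac{1781}{1189}\right) = - \frac{21375562}{1189} \approx -17978.0$)
$\left(h + q\right) + c = \left(\frac{51211949}{35783325} - 24011\right) - \frac{21375562}{1189} = - \frac{859142204626}{35783325} - \frac{21375562}{1189} = - \frac{1786408763403964}{42546373425}$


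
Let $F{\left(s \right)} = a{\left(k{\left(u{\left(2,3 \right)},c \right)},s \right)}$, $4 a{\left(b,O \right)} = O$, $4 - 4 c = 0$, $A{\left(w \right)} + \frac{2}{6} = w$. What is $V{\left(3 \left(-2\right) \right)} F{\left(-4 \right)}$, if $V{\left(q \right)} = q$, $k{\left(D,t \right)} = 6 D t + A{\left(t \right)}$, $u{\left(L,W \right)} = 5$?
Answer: $6$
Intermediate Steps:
$A{\left(w \right)} = - \frac{1}{3} + w$
$c = 1$ ($c = 1 - 0 = 1 + 0 = 1$)
$k{\left(D,t \right)} = - \frac{1}{3} + t + 6 D t$ ($k{\left(D,t \right)} = 6 D t + \left(- \frac{1}{3} + t\right) = - \frac{1}{3} + t + 6 D t$)
$a{\left(b,O \right)} = \frac{O}{4}$
$F{\left(s \right)} = \frac{s}{4}$
$V{\left(3 \left(-2\right) \right)} F{\left(-4 \right)} = 3 \left(-2\right) \frac{1}{4} \left(-4\right) = \left(-6\right) \left(-1\right) = 6$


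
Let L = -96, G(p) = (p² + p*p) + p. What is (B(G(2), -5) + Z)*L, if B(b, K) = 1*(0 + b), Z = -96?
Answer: 8256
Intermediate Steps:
G(p) = p + 2*p² (G(p) = (p² + p²) + p = 2*p² + p = p + 2*p²)
B(b, K) = b (B(b, K) = 1*b = b)
(B(G(2), -5) + Z)*L = (2*(1 + 2*2) - 96)*(-96) = (2*(1 + 4) - 96)*(-96) = (2*5 - 96)*(-96) = (10 - 96)*(-96) = -86*(-96) = 8256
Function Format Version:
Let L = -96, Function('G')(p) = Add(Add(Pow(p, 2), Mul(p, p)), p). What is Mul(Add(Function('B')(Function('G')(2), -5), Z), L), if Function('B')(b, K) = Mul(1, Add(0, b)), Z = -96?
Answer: 8256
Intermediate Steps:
Function('G')(p) = Add(p, Mul(2, Pow(p, 2))) (Function('G')(p) = Add(Add(Pow(p, 2), Pow(p, 2)), p) = Add(Mul(2, Pow(p, 2)), p) = Add(p, Mul(2, Pow(p, 2))))
Function('B')(b, K) = b (Function('B')(b, K) = Mul(1, b) = b)
Mul(Add(Function('B')(Function('G')(2), -5), Z), L) = Mul(Add(Mul(2, Add(1, Mul(2, 2))), -96), -96) = Mul(Add(Mul(2, Add(1, 4)), -96), -96) = Mul(Add(Mul(2, 5), -96), -96) = Mul(Add(10, -96), -96) = Mul(-86, -96) = 8256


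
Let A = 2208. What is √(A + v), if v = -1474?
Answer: √734 ≈ 27.092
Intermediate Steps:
√(A + v) = √(2208 - 1474) = √734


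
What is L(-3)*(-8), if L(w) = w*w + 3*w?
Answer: 0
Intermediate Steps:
L(w) = w² + 3*w
L(-3)*(-8) = -3*(3 - 3)*(-8) = -3*0*(-8) = 0*(-8) = 0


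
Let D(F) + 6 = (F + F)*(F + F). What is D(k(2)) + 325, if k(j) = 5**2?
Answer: 2819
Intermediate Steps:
k(j) = 25
D(F) = -6 + 4*F**2 (D(F) = -6 + (F + F)*(F + F) = -6 + (2*F)*(2*F) = -6 + 4*F**2)
D(k(2)) + 325 = (-6 + 4*25**2) + 325 = (-6 + 4*625) + 325 = (-6 + 2500) + 325 = 2494 + 325 = 2819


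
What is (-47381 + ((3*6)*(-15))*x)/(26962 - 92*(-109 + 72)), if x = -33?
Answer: -38471/30366 ≈ -1.2669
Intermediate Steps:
(-47381 + ((3*6)*(-15))*x)/(26962 - 92*(-109 + 72)) = (-47381 + ((3*6)*(-15))*(-33))/(26962 - 92*(-109 + 72)) = (-47381 + (18*(-15))*(-33))/(26962 - 92*(-37)) = (-47381 - 270*(-33))/(26962 + 3404) = (-47381 + 8910)/30366 = -38471*1/30366 = -38471/30366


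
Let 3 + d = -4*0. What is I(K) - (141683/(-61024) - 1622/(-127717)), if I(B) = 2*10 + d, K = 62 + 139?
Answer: 150490984319/7793802208 ≈ 19.309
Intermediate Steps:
K = 201
d = -3 (d = -3 - 4*0 = -3 + 0 = -3)
I(B) = 17 (I(B) = 2*10 - 3 = 20 - 3 = 17)
I(K) - (141683/(-61024) - 1622/(-127717)) = 17 - (141683/(-61024) - 1622/(-127717)) = 17 - (141683*(-1/61024) - 1622*(-1/127717)) = 17 - (-141683/61024 + 1622/127717) = 17 - 1*(-17996346783/7793802208) = 17 + 17996346783/7793802208 = 150490984319/7793802208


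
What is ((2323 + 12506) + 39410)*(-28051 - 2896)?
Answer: -1678534333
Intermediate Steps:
((2323 + 12506) + 39410)*(-28051 - 2896) = (14829 + 39410)*(-30947) = 54239*(-30947) = -1678534333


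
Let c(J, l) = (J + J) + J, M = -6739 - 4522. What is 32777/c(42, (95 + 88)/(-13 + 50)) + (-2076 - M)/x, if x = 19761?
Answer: 30898267/118566 ≈ 260.60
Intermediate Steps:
M = -11261
c(J, l) = 3*J (c(J, l) = 2*J + J = 3*J)
32777/c(42, (95 + 88)/(-13 + 50)) + (-2076 - M)/x = 32777/((3*42)) + (-2076 - 1*(-11261))/19761 = 32777/126 + (-2076 + 11261)*(1/19761) = 32777*(1/126) + 9185*(1/19761) = 32777/126 + 9185/19761 = 30898267/118566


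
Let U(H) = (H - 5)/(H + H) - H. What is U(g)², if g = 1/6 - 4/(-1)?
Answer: 4096/225 ≈ 18.204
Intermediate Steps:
g = 25/6 (g = 1*(⅙) - 4*(-1) = ⅙ + 4 = 25/6 ≈ 4.1667)
U(H) = -H + (-5 + H)/(2*H) (U(H) = (-5 + H)/((2*H)) - H = (-5 + H)*(1/(2*H)) - H = (-5 + H)/(2*H) - H = -H + (-5 + H)/(2*H))
U(g)² = (½ - 1*25/6 - 5/(2*25/6))² = (½ - 25/6 - 5/2*6/25)² = (½ - 25/6 - ⅗)² = (-64/15)² = 4096/225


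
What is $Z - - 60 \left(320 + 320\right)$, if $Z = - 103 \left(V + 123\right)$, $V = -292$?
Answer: $55807$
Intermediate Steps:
$Z = 17407$ ($Z = - 103 \left(-292 + 123\right) = \left(-103\right) \left(-169\right) = 17407$)
$Z - - 60 \left(320 + 320\right) = 17407 - - 60 \left(320 + 320\right) = 17407 - \left(-60\right) 640 = 17407 - -38400 = 17407 + 38400 = 55807$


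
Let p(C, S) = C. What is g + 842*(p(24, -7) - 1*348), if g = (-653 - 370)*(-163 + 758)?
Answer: -881493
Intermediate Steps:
g = -608685 (g = -1023*595 = -608685)
g + 842*(p(24, -7) - 1*348) = -608685 + 842*(24 - 1*348) = -608685 + 842*(24 - 348) = -608685 + 842*(-324) = -608685 - 272808 = -881493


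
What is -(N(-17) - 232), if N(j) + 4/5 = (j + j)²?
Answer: -4616/5 ≈ -923.20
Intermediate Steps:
N(j) = -⅘ + 4*j² (N(j) = -⅘ + (j + j)² = -⅘ + (2*j)² = -⅘ + 4*j²)
-(N(-17) - 232) = -((-⅘ + 4*(-17)²) - 232) = -((-⅘ + 4*289) - 232) = -((-⅘ + 1156) - 232) = -(5776/5 - 232) = -4616/5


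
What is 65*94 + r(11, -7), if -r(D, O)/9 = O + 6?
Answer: 6119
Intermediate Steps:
r(D, O) = -54 - 9*O (r(D, O) = -9*(O + 6) = -9*(6 + O) = -54 - 9*O)
65*94 + r(11, -7) = 65*94 + (-54 - 9*(-7)) = 6110 + (-54 + 63) = 6110 + 9 = 6119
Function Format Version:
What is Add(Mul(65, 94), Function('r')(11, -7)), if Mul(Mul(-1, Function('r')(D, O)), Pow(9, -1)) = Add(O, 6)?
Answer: 6119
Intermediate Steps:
Function('r')(D, O) = Add(-54, Mul(-9, O)) (Function('r')(D, O) = Mul(-9, Add(O, 6)) = Mul(-9, Add(6, O)) = Add(-54, Mul(-9, O)))
Add(Mul(65, 94), Function('r')(11, -7)) = Add(Mul(65, 94), Add(-54, Mul(-9, -7))) = Add(6110, Add(-54, 63)) = Add(6110, 9) = 6119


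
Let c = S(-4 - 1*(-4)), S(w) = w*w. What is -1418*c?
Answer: 0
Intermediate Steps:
S(w) = w**2
c = 0 (c = (-4 - 1*(-4))**2 = (-4 + 4)**2 = 0**2 = 0)
-1418*c = -1418*0 = 0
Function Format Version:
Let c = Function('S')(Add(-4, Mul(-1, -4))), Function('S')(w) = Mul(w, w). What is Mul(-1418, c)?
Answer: 0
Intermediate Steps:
Function('S')(w) = Pow(w, 2)
c = 0 (c = Pow(Add(-4, Mul(-1, -4)), 2) = Pow(Add(-4, 4), 2) = Pow(0, 2) = 0)
Mul(-1418, c) = Mul(-1418, 0) = 0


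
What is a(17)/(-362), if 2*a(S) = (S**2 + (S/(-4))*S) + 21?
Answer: -951/2896 ≈ -0.32838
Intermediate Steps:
a(S) = 21/2 + 3*S**2/8 (a(S) = ((S**2 + (S/(-4))*S) + 21)/2 = ((S**2 + (S*(-1/4))*S) + 21)/2 = ((S**2 + (-S/4)*S) + 21)/2 = ((S**2 - S**2/4) + 21)/2 = (3*S**2/4 + 21)/2 = (21 + 3*S**2/4)/2 = 21/2 + 3*S**2/8)
a(17)/(-362) = (21/2 + (3/8)*17**2)/(-362) = (21/2 + (3/8)*289)*(-1/362) = (21/2 + 867/8)*(-1/362) = (951/8)*(-1/362) = -951/2896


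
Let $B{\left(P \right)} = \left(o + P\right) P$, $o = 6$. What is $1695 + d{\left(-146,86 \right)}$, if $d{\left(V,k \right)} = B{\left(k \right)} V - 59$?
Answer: $-1153516$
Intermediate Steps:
$B{\left(P \right)} = P \left(6 + P\right)$ ($B{\left(P \right)} = \left(6 + P\right) P = P \left(6 + P\right)$)
$d{\left(V,k \right)} = -59 + V k \left(6 + k\right)$ ($d{\left(V,k \right)} = k \left(6 + k\right) V - 59 = V k \left(6 + k\right) - 59 = -59 + V k \left(6 + k\right)$)
$1695 + d{\left(-146,86 \right)} = 1695 - \left(59 + 12556 \left(6 + 86\right)\right) = 1695 - \left(59 + 12556 \cdot 92\right) = 1695 - 1155211 = -1153516$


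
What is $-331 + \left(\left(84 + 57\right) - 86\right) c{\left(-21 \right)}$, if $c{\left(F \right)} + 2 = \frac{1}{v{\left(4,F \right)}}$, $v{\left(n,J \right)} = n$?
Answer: $- \frac{1709}{4} \approx -427.25$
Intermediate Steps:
$c{\left(F \right)} = - \frac{7}{4}$ ($c{\left(F \right)} = -2 + \frac{1}{4} = - \frac{7}{4}$)
$-331 + \left(\left(84 + 57\right) - 86\right) c{\left(-21 \right)} = -331 + \left(\left(84 + 57\right) - 86\right) \left(- \frac{7}{4}\right) = -331 + \left(141 - 86\right) \left(- \frac{7}{4}\right) = -331 + 55 \left(- \frac{7}{4}\right) = -331 - \frac{385}{4} = - \frac{1709}{4}$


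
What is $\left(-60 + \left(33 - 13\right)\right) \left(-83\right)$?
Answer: $3320$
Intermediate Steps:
$\left(-60 + \left(33 - 13\right)\right) \left(-83\right) = \left(-60 + 20\right) \left(-83\right) = \left(-40\right) \left(-83\right) = 3320$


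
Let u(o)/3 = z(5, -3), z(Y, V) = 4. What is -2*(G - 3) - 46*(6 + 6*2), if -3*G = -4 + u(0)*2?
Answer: -2426/3 ≈ -808.67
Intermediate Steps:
u(o) = 12 (u(o) = 3*4 = 12)
G = -20/3 (G = -(-4 + 12*2)/3 = -(-4 + 24)/3 = -1/3*20 = -20/3 ≈ -6.6667)
-2*(G - 3) - 46*(6 + 6*2) = -2*(-20/3 - 3) - 46*(6 + 6*2) = -2*(-29/3) - 46*(6 + 12) = 58/3 - 46*18 = 58/3 - 828 = -2426/3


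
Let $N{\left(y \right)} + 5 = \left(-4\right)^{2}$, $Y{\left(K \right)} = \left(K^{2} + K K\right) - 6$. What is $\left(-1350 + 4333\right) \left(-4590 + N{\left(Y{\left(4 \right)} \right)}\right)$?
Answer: $-13659157$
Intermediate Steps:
$Y{\left(K \right)} = -6 + 2 K^{2}$ ($Y{\left(K \right)} = \left(K^{2} + K^{2}\right) - 6 = 2 K^{2} - 6 = -6 + 2 K^{2}$)
$N{\left(y \right)} = 11$ ($N{\left(y \right)} = -5 + \left(-4\right)^{2} = -5 + 16 = 11$)
$\left(-1350 + 4333\right) \left(-4590 + N{\left(Y{\left(4 \right)} \right)}\right) = \left(-1350 + 4333\right) \left(-4590 + 11\right) = 2983 \left(-4579\right) = -13659157$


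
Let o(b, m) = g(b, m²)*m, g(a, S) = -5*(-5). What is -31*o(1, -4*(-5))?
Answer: -15500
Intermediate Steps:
g(a, S) = 25
o(b, m) = 25*m
-31*o(1, -4*(-5)) = -775*(-4*(-5)) = -775*20 = -31*500 = -15500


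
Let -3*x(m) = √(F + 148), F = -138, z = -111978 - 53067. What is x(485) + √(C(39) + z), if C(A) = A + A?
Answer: -√10/3 + I*√164967 ≈ -1.0541 + 406.16*I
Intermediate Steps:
z = -165045
C(A) = 2*A
x(m) = -√10/3 (x(m) = -√(-138 + 148)/3 = -√10/3)
x(485) + √(C(39) + z) = -√10/3 + √(2*39 - 165045) = -√10/3 + √(78 - 165045) = -√10/3 + √(-164967) = -√10/3 + I*√164967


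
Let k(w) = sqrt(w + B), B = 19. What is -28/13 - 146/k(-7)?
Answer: -28/13 - 73*sqrt(3)/3 ≈ -44.300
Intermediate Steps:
k(w) = sqrt(19 + w) (k(w) = sqrt(w + 19) = sqrt(19 + w))
-28/13 - 146/k(-7) = -28/13 - 146/sqrt(19 - 7) = -28*1/13 - 146*sqrt(3)/6 = -28/13 - 146*sqrt(3)/6 = -28/13 - 73*sqrt(3)/3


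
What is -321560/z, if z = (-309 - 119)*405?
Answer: 16078/8667 ≈ 1.8551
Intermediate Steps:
z = -173340 (z = -428*405 = -173340)
-321560/z = -321560/(-173340) = -321560*(-1/173340) = 16078/8667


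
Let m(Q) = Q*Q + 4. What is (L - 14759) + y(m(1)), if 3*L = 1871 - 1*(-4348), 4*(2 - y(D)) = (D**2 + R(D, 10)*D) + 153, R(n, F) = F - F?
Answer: -25457/2 ≈ -12729.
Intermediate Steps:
m(Q) = 4 + Q**2 (m(Q) = Q**2 + 4 = 4 + Q**2)
R(n, F) = 0
y(D) = -145/4 - D**2/4 (y(D) = 2 - ((D**2 + 0*D) + 153)/4 = 2 - ((D**2 + 0) + 153)/4 = 2 - (D**2 + 153)/4 = 2 - (153 + D**2)/4 = 2 + (-153/4 - D**2/4) = -145/4 - D**2/4)
L = 2073 (L = (1871 - 1*(-4348))/3 = (1871 + 4348)/3 = (1/3)*6219 = 2073)
(L - 14759) + y(m(1)) = (2073 - 14759) + (-145/4 - (4 + 1**2)**2/4) = -12686 + (-145/4 - (4 + 1)**2/4) = -12686 + (-145/4 - 1/4*5**2) = -12686 + (-145/4 - 1/4*25) = -12686 + (-145/4 - 25/4) = -12686 - 85/2 = -25457/2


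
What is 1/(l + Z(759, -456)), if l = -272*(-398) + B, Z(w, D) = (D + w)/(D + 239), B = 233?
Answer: 217/23541810 ≈ 9.2176e-6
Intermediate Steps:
Z(w, D) = (D + w)/(239 + D)
l = 108489 (l = -272*(-398) + 233 = 108256 + 233 = 108489)
1/(l + Z(759, -456)) = 1/(108489 + (-456 + 759)/(239 - 456)) = 1/(108489 + 303/(-217)) = 1/(108489 - 1/217*303) = 1/(108489 - 303/217) = 1/(23541810/217) = 217/23541810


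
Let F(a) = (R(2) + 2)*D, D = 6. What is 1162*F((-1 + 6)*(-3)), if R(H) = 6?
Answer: 55776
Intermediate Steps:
F(a) = 48 (F(a) = (6 + 2)*6 = 8*6 = 48)
1162*F((-1 + 6)*(-3)) = 1162*48 = 55776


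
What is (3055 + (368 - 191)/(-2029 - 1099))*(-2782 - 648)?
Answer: -16388305045/1564 ≈ -1.0478e+7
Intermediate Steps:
(3055 + (368 - 191)/(-2029 - 1099))*(-2782 - 648) = (3055 + 177/(-3128))*(-3430) = (3055 + 177*(-1/3128))*(-3430) = (3055 - 177/3128)*(-3430) = (9555863/3128)*(-3430) = -16388305045/1564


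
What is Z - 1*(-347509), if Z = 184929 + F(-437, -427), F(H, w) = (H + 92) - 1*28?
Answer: 532065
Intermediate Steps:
F(H, w) = 64 + H (F(H, w) = (92 + H) - 28 = 64 + H)
Z = 184556 (Z = 184929 + (64 - 437) = 184929 - 373 = 184556)
Z - 1*(-347509) = 184556 - 1*(-347509) = 184556 + 347509 = 532065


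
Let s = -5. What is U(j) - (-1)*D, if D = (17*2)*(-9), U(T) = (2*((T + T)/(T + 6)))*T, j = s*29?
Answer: -126634/139 ≈ -911.04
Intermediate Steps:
j = -145 (j = -5*29 = -145)
U(T) = 4*T²/(6 + T) (U(T) = (2*((2*T)/(6 + T)))*T = (2*(2*T/(6 + T)))*T = (4*T/(6 + T))*T = 4*T²/(6 + T))
D = -306 (D = 34*(-9) = -306)
U(j) - (-1)*D = 4*(-145)²/(6 - 145) - (-1)*(-306) = 4*21025/(-139) - 1*306 = 4*21025*(-1/139) - 306 = -84100/139 - 306 = -126634/139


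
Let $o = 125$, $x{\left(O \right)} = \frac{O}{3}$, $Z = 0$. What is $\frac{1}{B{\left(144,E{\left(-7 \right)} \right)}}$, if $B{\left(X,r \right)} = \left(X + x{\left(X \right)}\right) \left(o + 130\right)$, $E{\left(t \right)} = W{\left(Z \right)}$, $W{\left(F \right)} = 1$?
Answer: $\frac{1}{48960} \approx 2.0425 \cdot 10^{-5}$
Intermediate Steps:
$x{\left(O \right)} = \frac{O}{3}$ ($x{\left(O \right)} = O \frac{1}{3} = \frac{O}{3}$)
$E{\left(t \right)} = 1$
$B{\left(X,r \right)} = 340 X$ ($B{\left(X,r \right)} = \left(X + \frac{X}{3}\right) \left(125 + 130\right) = \frac{4 X}{3} \cdot 255 = 340 X$)
$\frac{1}{B{\left(144,E{\left(-7 \right)} \right)}} = \frac{1}{340 \cdot 144} = \frac{1}{48960}$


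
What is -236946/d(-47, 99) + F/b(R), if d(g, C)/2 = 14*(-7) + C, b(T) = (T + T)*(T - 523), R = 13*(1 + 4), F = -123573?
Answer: -7053758847/59540 ≈ -1.1847e+5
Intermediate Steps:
R = 65 (R = 13*5 = 65)
b(T) = 2*T*(-523 + T) (b(T) = (2*T)*(-523 + T) = 2*T*(-523 + T))
d(g, C) = -196 + 2*C (d(g, C) = 2*(14*(-7) + C) = 2*(-98 + C) = -196 + 2*C)
-236946/d(-47, 99) + F/b(R) = -236946/(-196 + 2*99) - 123573*1/(130*(-523 + 65)) = -236946/(-196 + 198) - 123573/(2*65*(-458)) = -236946/2 - 123573/(-59540) = -236946*½ - 123573*(-1/59540) = -118473 + 123573/59540 = -7053758847/59540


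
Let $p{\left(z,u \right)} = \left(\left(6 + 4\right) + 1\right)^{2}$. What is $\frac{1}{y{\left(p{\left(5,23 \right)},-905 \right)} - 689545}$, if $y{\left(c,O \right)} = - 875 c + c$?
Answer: $- \frac{1}{795299} \approx -1.2574 \cdot 10^{-6}$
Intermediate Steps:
$p{\left(z,u \right)} = 121$ ($p{\left(z,u \right)} = \left(10 + 1\right)^{2} = 11^{2} = 121$)
$y{\left(c,O \right)} = - 874 c$
$\frac{1}{y{\left(p{\left(5,23 \right)},-905 \right)} - 689545} = \frac{1}{\left(-874\right) 121 - 689545} = \frac{1}{-105754 - 689545} = \frac{1}{-795299} = - \frac{1}{795299}$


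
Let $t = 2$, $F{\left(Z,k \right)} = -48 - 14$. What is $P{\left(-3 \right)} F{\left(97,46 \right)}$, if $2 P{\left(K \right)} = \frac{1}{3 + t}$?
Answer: $- \frac{31}{5} \approx -6.2$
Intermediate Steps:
$F{\left(Z,k \right)} = -62$
$P{\left(K \right)} = \frac{1}{10}$ ($P{\left(K \right)} = \frac{1}{2 \left(3 + 2\right)} = \frac{1}{2 \cdot 5} = \frac{1}{2} \cdot \frac{1}{5} = \frac{1}{10}$)
$P{\left(-3 \right)} F{\left(97,46 \right)} = \frac{1}{10} \left(-62\right) = - \frac{31}{5}$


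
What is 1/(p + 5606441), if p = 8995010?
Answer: 1/14601451 ≈ 6.8486e-8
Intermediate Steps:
1/(p + 5606441) = 1/(8995010 + 5606441) = 1/14601451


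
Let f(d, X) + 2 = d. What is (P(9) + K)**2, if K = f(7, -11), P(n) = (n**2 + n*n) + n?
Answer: 30976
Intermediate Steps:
P(n) = n + 2*n**2 (P(n) = (n**2 + n**2) + n = 2*n**2 + n = n + 2*n**2)
f(d, X) = -2 + d
K = 5 (K = -2 + 7 = 5)
(P(9) + K)**2 = (9*(1 + 2*9) + 5)**2 = (9*(1 + 18) + 5)**2 = (9*19 + 5)**2 = (171 + 5)**2 = 176**2 = 30976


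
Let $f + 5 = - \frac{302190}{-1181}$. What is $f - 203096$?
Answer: $- \frac{239560091}{1181} \approx -2.0285 \cdot 10^{5}$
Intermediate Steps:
$f = \frac{296285}{1181}$ ($f = -5 - \frac{302190}{-1181} = -5 - - \frac{302190}{1181} = -5 + \frac{302190}{1181} = \frac{296285}{1181} \approx 250.88$)
$f - 203096 = \frac{296285}{1181} - 203096 = - \frac{239560091}{1181}$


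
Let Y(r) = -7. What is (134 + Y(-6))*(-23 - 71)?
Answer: -11938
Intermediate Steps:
(134 + Y(-6))*(-23 - 71) = (134 - 7)*(-23 - 71) = 127*(-94) = -11938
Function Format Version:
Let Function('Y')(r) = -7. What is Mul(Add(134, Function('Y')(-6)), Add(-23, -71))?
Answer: -11938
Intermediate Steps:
Mul(Add(134, Function('Y')(-6)), Add(-23, -71)) = Mul(Add(134, -7), Add(-23, -71)) = Mul(127, -94) = -11938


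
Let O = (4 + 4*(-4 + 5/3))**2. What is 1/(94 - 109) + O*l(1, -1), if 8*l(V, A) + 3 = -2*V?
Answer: -803/45 ≈ -17.844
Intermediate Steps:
l(V, A) = -3/8 - V/4 (l(V, A) = -3/8 + (-2*V)/8 = -3/8 - V/4)
O = 256/9 (O = (4 + 4*(-4 + 5*(1/3)))**2 = (4 + 4*(-4 + 5/3))**2 = (4 + 4*(-7/3))**2 = (4 - 28/3)**2 = (-16/3)**2 = 256/9 ≈ 28.444)
1/(94 - 109) + O*l(1, -1) = 1/(94 - 109) + 256*(-3/8 - 1/4*1)/9 = 1/(-15) + 256*(-3/8 - 1/4)/9 = -1/15 + (256/9)*(-5/8) = -1/15 - 160/9 = -803/45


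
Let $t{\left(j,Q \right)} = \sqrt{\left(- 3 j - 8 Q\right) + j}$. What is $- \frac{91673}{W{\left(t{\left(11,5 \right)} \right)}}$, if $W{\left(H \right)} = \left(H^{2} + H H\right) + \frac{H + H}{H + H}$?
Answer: $\frac{91673}{123} \approx 745.31$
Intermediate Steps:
$t{\left(j,Q \right)} = \sqrt{- 8 Q - 2 j}$ ($t{\left(j,Q \right)} = \sqrt{\left(- 8 Q - 3 j\right) + j} = \sqrt{- 8 Q - 2 j}$)
$W{\left(H \right)} = 1 + 2 H^{2}$ ($W{\left(H \right)} = \left(H^{2} + H^{2}\right) + \frac{2 H}{2 H} = 2 H^{2} + 2 H \frac{1}{2 H} = 2 H^{2} + 1 = 1 + 2 H^{2}$)
$- \frac{91673}{W{\left(t{\left(11,5 \right)} \right)}} = - \frac{91673}{1 + 2 \left(\sqrt{\left(-8\right) 5 - 22}\right)^{2}} = - \frac{91673}{1 + 2 \left(\sqrt{-40 - 22}\right)^{2}} = - \frac{91673}{1 + 2 \left(\sqrt{-62}\right)^{2}} = - \frac{91673}{1 + 2 \left(i \sqrt{62}\right)^{2}} = - \frac{91673}{1 + 2 \left(-62\right)} = - \frac{91673}{1 - 124} = - \frac{91673}{-123} = \left(-91673\right) \left(- \frac{1}{123}\right) = \frac{91673}{123}$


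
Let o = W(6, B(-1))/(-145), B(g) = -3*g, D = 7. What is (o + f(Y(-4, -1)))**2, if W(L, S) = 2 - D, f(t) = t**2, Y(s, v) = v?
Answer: 900/841 ≈ 1.0702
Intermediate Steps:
W(L, S) = -5 (W(L, S) = 2 - 1*7 = 2 - 7 = -5)
o = 1/29 (o = -5/(-145) = -5*(-1/145) = 1/29 ≈ 0.034483)
(o + f(Y(-4, -1)))**2 = (1/29 + (-1)**2)**2 = (1/29 + 1)**2 = (30/29)**2 = 900/841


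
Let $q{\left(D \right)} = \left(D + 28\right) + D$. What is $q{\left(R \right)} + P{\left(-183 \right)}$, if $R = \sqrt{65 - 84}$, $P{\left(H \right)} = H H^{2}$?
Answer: $-6128459 + 2 i \sqrt{19} \approx -6.1285 \cdot 10^{6} + 8.7178 i$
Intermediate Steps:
$P{\left(H \right)} = H^{3}$
$R = i \sqrt{19}$ ($R = \sqrt{-19} = i \sqrt{19} \approx 4.3589 i$)
$q{\left(D \right)} = 28 + 2 D$ ($q{\left(D \right)} = \left(28 + D\right) + D = 28 + 2 D$)
$q{\left(R \right)} + P{\left(-183 \right)} = \left(28 + 2 i \sqrt{19}\right) + \left(-183\right)^{3} = \left(28 + 2 i \sqrt{19}\right) - 6128487 = -6128459 + 2 i \sqrt{19}$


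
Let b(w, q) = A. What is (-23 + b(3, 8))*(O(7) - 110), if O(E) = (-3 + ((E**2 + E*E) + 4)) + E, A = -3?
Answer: 104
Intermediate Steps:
b(w, q) = -3
O(E) = 1 + E + 2*E**2 (O(E) = (-3 + ((E**2 + E**2) + 4)) + E = (-3 + (2*E**2 + 4)) + E = (-3 + (4 + 2*E**2)) + E = (1 + 2*E**2) + E = 1 + E + 2*E**2)
(-23 + b(3, 8))*(O(7) - 110) = (-23 - 3)*((1 + 7 + 2*7**2) - 110) = -26*((1 + 7 + 2*49) - 110) = -26*((1 + 7 + 98) - 110) = -26*(106 - 110) = -26*(-4) = 104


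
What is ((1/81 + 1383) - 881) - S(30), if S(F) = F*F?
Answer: -32237/81 ≈ -397.99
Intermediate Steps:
S(F) = F**2
((1/81 + 1383) - 881) - S(30) = ((1/81 + 1383) - 881) - 1*30**2 = ((1/81 + 1383) - 881) - 1*900 = (112024/81 - 881) - 900 = 40663/81 - 900 = -32237/81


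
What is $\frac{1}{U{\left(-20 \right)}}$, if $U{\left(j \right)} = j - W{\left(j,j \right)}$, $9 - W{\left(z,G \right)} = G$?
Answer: $- \frac{1}{49} \approx -0.020408$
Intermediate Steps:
$W{\left(z,G \right)} = 9 - G$
$U{\left(j \right)} = -9 + 2 j$ ($U{\left(j \right)} = j - \left(9 - j\right) = j + \left(-9 + j\right) = -9 + 2 j$)
$\frac{1}{U{\left(-20 \right)}} = \frac{1}{-9 + 2 \left(-20\right)} = \frac{1}{-9 - 40} = \frac{1}{-49} = - \frac{1}{49}$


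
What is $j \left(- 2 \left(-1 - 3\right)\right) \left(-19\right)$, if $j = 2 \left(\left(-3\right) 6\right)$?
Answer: $5472$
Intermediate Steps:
$j = -36$ ($j = 2 \left(-18\right) = -36$)
$j \left(- 2 \left(-1 - 3\right)\right) \left(-19\right) = - 36 \left(- 2 \left(-1 - 3\right)\right) \left(-19\right) = - 36 \left(\left(-2\right) \left(-4\right)\right) \left(-19\right) = \left(-36\right) 8 \left(-19\right) = \left(-288\right) \left(-19\right) = 5472$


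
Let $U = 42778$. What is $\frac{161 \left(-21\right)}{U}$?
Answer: $- \frac{3381}{42778} \approx -0.079036$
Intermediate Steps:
$\frac{161 \left(-21\right)}{U} = \frac{161 \left(-21\right)}{42778} = \left(-3381\right) \frac{1}{42778} = - \frac{3381}{42778}$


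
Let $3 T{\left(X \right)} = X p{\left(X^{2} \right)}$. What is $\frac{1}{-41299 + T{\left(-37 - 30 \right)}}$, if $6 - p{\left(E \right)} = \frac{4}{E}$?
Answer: $- \frac{201}{8328029} \approx -2.4135 \cdot 10^{-5}$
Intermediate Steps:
$p{\left(E \right)} = 6 - \frac{4}{E}$
$T{\left(X \right)} = \frac{X \left(6 - \frac{4}{X^{2}}\right)}{3}$
$\frac{1}{-41299 + T{\left(-37 - 30 \right)}} = \frac{1}{-41299 + \left(2 \left(-37 - 30\right) - \frac{4}{3 \left(-37 - 30\right)}\right)} = \frac{1}{-41299 + \left(2 \left(-67\right) - \frac{4}{3 \left(-67\right)}\right)} = \frac{1}{-41299 - \frac{26930}{201}} = \frac{1}{- \frac{8328029}{201}} = - \frac{201}{8328029}$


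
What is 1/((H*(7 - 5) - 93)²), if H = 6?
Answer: 1/6561 ≈ 0.00015242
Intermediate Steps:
1/((H*(7 - 5) - 93)²) = 1/((6*(7 - 5) - 93)²) = 1/((6*2 - 93)²) = 1/((12 - 93)²) = 1/((-81)²) = 1/6561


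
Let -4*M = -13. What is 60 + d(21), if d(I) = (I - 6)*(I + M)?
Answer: 1695/4 ≈ 423.75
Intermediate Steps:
M = 13/4 (M = -1/4*(-13) = 13/4 ≈ 3.2500)
d(I) = (-6 + I)*(13/4 + I) (d(I) = (I - 6)*(I + 13/4) = (-6 + I)*(13/4 + I))
60 + d(21) = 60 + (-39/2 + 21**2 - 11/4*21) = 60 + (-39/2 + 441 - 231/4) = 60 + 1455/4 = 1695/4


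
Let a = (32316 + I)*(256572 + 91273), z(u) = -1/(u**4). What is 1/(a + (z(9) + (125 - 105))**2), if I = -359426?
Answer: -43046721/4898009917176975989 ≈ -8.7886e-12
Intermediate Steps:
z(u) = -1/u**4
a = -113783577950 (a = (32316 - 359426)*(256572 + 91273) = -327110*347845 = -113783577950)
1/(a + (z(9) + (125 - 105))**2) = 1/(-113783577950 + (-1/9**4 + (125 - 105))**2) = 1/(-113783577950 + (-1*1/6561 + 20)**2) = 1/(-113783577950 + (-1/6561 + 20)**2) = 1/(-113783577950 + (131219/6561)**2) = 1/(-113783577950 + 17218425961/43046721) = 1/(-4898009917176975989/43046721) = -43046721/4898009917176975989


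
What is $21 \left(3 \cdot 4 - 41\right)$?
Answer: $-609$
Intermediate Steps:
$21 \left(3 \cdot 4 - 41\right) = 21 \left(12 - 41\right) = 21 \left(-29\right) = -609$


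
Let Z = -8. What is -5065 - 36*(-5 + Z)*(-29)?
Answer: -18637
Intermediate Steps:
-5065 - 36*(-5 + Z)*(-29) = -5065 - 36*(-5 - 8)*(-29) = -5065 - 36*(-13)*(-29) = -5065 + 468*(-29) = -5065 - 13572 = -18637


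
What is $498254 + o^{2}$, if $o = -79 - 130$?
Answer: $541935$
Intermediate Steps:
$o = -209$ ($o = -79 - 130 = -209$)
$498254 + o^{2} = 498254 + \left(-209\right)^{2} = 498254 + 43681 = 541935$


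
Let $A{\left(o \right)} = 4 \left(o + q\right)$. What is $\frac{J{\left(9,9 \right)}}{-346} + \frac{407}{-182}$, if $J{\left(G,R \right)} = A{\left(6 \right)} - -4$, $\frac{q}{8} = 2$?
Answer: $- \frac{78783}{31486} \approx -2.5022$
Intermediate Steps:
$q = 16$ ($q = 8 \cdot 2 = 16$)
$A{\left(o \right)} = 64 + 4 o$ ($A{\left(o \right)} = 4 \left(o + 16\right) = 4 \left(16 + o\right) = 64 + 4 o$)
$J{\left(G,R \right)} = 92$ ($J{\left(G,R \right)} = \left(64 + 4 \cdot 6\right) - -4 = \left(64 + 24\right) + 4 = 88 + 4 = 92$)
$\frac{J{\left(9,9 \right)}}{-346} + \frac{407}{-182} = \frac{92}{-346} + \frac{407}{-182} = 92 \left(- \frac{1}{346}\right) + 407 \left(- \frac{1}{182}\right) = - \frac{46}{173} - \frac{407}{182} = - \frac{78783}{31486}$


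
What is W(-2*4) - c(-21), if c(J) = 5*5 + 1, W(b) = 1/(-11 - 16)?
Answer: -703/27 ≈ -26.037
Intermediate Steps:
W(b) = -1/27 (W(b) = 1/(-27) = -1/27)
c(J) = 26 (c(J) = 25 + 1 = 26)
W(-2*4) - c(-21) = -1/27 - 1*26 = -1/27 - 26 = -703/27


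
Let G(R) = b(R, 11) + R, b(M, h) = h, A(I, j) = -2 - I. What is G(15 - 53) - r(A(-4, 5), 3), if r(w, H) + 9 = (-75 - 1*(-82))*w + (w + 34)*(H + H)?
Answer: -248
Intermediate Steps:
r(w, H) = -9 + 7*w + 2*H*(34 + w) (r(w, H) = -9 + ((-75 - 1*(-82))*w + (w + 34)*(H + H)) = -9 + ((-75 + 82)*w + (34 + w)*(2*H)) = -9 + (7*w + 2*H*(34 + w)) = -9 + 7*w + 2*H*(34 + w))
G(R) = 11 + R
G(15 - 53) - r(A(-4, 5), 3) = (11 + (15 - 53)) - (-9 + 7*(-2 - 1*(-4)) + 68*3 + 2*3*(-2 - 1*(-4))) = (11 - 38) - (-9 + 7*(-2 + 4) + 204 + 2*3*(-2 + 4)) = -27 - (-9 + 7*2 + 204 + 2*3*2) = -27 - (-9 + 14 + 204 + 12) = -27 - 1*221 = -27 - 221 = -248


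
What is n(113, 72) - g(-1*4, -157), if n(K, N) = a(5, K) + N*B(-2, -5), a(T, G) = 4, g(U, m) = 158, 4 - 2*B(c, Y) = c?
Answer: 62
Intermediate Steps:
B(c, Y) = 2 - c/2
n(K, N) = 4 + 3*N (n(K, N) = 4 + N*(2 - 1/2*(-2)) = 4 + N*(2 + 1) = 4 + N*3 = 4 + 3*N)
n(113, 72) - g(-1*4, -157) = (4 + 3*72) - 1*158 = (4 + 216) - 158 = 220 - 158 = 62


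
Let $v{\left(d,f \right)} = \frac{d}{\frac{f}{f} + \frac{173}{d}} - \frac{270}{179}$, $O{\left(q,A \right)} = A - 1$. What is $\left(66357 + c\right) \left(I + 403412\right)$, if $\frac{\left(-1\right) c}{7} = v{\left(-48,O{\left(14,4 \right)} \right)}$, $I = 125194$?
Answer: $\frac{783440193315078}{22375} \approx 3.5014 \cdot 10^{10}$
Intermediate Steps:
$O{\left(q,A \right)} = -1 + A$
$v{\left(d,f \right)} = - \frac{270}{179} + \frac{d}{1 + \frac{173}{d}}$ ($v{\left(d,f \right)} = \frac{d}{1 + \frac{173}{d}} - \frac{270}{179} = - \frac{270}{179} + \frac{d}{1 + \frac{173}{d}}$)
$c = - \frac{2650662}{22375}$ ($c = - 7 \frac{-46710 - -12960 + 179 \left(-48\right)^{2}}{179 \left(173 - 48\right)} = - 7 \frac{-46710 + 12960 + 179 \cdot 2304}{179 \cdot 125} = - 7 \cdot \frac{1}{179} \cdot \frac{1}{125} \left(-46710 + 12960 + 412416\right) = - 7 \cdot \frac{1}{179} \cdot \frac{1}{125} \cdot 378666 = \left(-7\right) \frac{378666}{22375} = - \frac{2650662}{22375} \approx -118.47$)
$\left(66357 + c\right) \left(I + 403412\right) = \left(66357 - \frac{2650662}{22375}\right) \left(125194 + 403412\right) = \frac{1482087213}{22375} \cdot 528606 = \frac{783440193315078}{22375}$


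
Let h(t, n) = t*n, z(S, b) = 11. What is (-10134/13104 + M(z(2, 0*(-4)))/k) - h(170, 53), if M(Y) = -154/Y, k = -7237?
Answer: -47473573599/5268536 ≈ -9010.8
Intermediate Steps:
h(t, n) = n*t
(-10134/13104 + M(z(2, 0*(-4)))/k) - h(170, 53) = (-10134/13104 - 154/11/(-7237)) - 53*170 = (-10134*1/13104 - 154*1/11*(-1/7237)) - 1*9010 = (-563/728 - 14*(-1/7237)) - 9010 = (-563/728 + 14/7237) - 9010 = -4064239/5268536 - 9010 = -47473573599/5268536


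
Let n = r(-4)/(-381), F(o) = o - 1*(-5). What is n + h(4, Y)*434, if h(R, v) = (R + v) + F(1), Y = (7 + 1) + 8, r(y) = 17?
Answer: 4299187/381 ≈ 11284.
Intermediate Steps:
F(o) = 5 + o (F(o) = o + 5 = 5 + o)
Y = 16 (Y = 8 + 8 = 16)
h(R, v) = 6 + R + v (h(R, v) = (R + v) + (5 + 1) = (R + v) + 6 = 6 + R + v)
n = -17/381 (n = 17/(-381) = 17*(-1/381) = -17/381 ≈ -0.044619)
n + h(4, Y)*434 = -17/381 + (6 + 4 + 16)*434 = -17/381 + 26*434 = -17/381 + 11284 = 4299187/381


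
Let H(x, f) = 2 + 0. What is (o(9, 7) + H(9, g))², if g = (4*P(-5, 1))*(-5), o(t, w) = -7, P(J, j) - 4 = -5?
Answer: 25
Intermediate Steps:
P(J, j) = -1 (P(J, j) = 4 - 5 = -1)
g = 20 (g = (4*(-1))*(-5) = -4*(-5) = 20)
H(x, f) = 2
(o(9, 7) + H(9, g))² = (-7 + 2)² = (-5)² = 25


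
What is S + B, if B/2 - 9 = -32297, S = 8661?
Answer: -55915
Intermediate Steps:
B = -64576 (B = 18 + 2*(-32297) = 18 - 64594 = -64576)
S + B = 8661 - 64576 = -55915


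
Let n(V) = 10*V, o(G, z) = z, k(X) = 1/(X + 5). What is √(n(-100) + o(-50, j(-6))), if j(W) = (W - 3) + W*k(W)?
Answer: I*√1003 ≈ 31.67*I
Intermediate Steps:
k(X) = 1/(5 + X)
j(W) = -3 + W + W/(5 + W) (j(W) = (W - 3) + W/(5 + W) = (-3 + W) + W/(5 + W) = -3 + W + W/(5 + W))
√(n(-100) + o(-50, j(-6))) = √(10*(-100) + (-6 + (-3 - 6)*(5 - 6))/(5 - 6)) = √(-1000 + (-6 - 9*(-1))/(-1)) = √(-1000 - (-6 + 9)) = √(-1000 - 1*3) = √(-1000 - 3) = √(-1003) = I*√1003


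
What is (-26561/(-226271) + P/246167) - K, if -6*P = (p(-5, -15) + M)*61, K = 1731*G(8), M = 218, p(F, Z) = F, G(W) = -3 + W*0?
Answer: 578517004430875/111400906514 ≈ 5193.1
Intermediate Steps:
G(W) = -3 (G(W) = -3 + 0 = -3)
K = -5193 (K = 1731*(-3) = -5193)
P = -4331/2 (P = -(-5 + 218)*61/6 = -71*61/2 = -1/6*12993 = -4331/2 ≈ -2165.5)
(-26561/(-226271) + P/246167) - K = (-26561/(-226271) - 4331/2/246167) - 1*(-5193) = (-26561*(-1/226271) - 4331/2*1/246167) + 5193 = (26561/226271 - 4331/492334) + 5193 = 12096903673/111400906514 + 5193 = 578517004430875/111400906514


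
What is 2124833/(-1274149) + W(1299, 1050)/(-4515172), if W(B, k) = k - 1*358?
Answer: -2398717044346/1438250472157 ≈ -1.6678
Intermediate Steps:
W(B, k) = -358 + k (W(B, k) = k - 358 = -358 + k)
2124833/(-1274149) + W(1299, 1050)/(-4515172) = 2124833/(-1274149) + (-358 + 1050)/(-4515172) = 2124833*(-1/1274149) + 692*(-1/4515172) = -2124833/1274149 - 173/1128793 = -2398717044346/1438250472157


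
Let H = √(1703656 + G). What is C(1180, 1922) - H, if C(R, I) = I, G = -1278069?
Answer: 1922 - √425587 ≈ 1269.6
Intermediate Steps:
H = √425587 (H = √(1703656 - 1278069) = √425587 ≈ 652.37)
C(1180, 1922) - H = 1922 - √425587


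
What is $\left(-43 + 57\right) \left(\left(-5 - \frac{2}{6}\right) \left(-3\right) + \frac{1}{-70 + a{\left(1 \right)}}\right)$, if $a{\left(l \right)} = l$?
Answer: $\frac{15442}{69} \approx 223.8$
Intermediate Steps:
$\left(-43 + 57\right) \left(\left(-5 - \frac{2}{6}\right) \left(-3\right) + \frac{1}{-70 + a{\left(1 \right)}}\right) = \left(-43 + 57\right) \left(\left(-5 - \frac{2}{6}\right) \left(-3\right) + \frac{1}{-70 + 1}\right) = 14 \left(\left(-5 - \frac{1}{3}\right) \left(-3\right) + \frac{1}{-69}\right) = 14 \left(\left(-5 - \frac{1}{3}\right) \left(-3\right) - \frac{1}{69}\right) = 14 \left(\left(- \frac{16}{3}\right) \left(-3\right) - \frac{1}{69}\right) = 14 \left(16 - \frac{1}{69}\right) = 14 \cdot \frac{1103}{69} = \frac{15442}{69}$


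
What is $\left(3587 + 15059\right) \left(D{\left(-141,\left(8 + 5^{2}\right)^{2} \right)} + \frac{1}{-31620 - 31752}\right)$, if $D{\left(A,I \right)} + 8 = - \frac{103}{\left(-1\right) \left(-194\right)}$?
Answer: $- \frac{488902100921}{3073542} \approx -1.5907 \cdot 10^{5}$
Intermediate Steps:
$D{\left(A,I \right)} = - \frac{1655}{194}$ ($D{\left(A,I \right)} = -8 - \frac{103}{\left(-1\right) \left(-194\right)} = -8 - \frac{103}{194} = - \frac{1655}{194}$)
$\left(3587 + 15059\right) \left(D{\left(-141,\left(8 + 5^{2}\right)^{2} \right)} + \frac{1}{-31620 - 31752}\right) = \left(3587 + 15059\right) \left(- \frac{1655}{194} + \frac{1}{-31620 - 31752}\right) = 18646 \left(- \frac{1655}{194} + \frac{1}{-63372}\right) = 18646 \left(- \frac{1655}{194} - \frac{1}{63372}\right) = 18646 \left(- \frac{52440427}{6147084}\right) = - \frac{488902100921}{3073542}$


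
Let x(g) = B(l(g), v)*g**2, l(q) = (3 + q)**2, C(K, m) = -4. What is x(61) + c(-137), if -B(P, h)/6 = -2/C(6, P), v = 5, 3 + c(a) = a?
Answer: -11303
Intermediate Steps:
c(a) = -3 + a
B(P, h) = -3 (B(P, h) = -(-12)/(-4) = -(-12)*(-1)/4 = -6*1/2 = -3)
x(g) = -3*g**2
x(61) + c(-137) = -3*61**2 + (-3 - 137) = -3*3721 - 140 = -11163 - 140 = -11303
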